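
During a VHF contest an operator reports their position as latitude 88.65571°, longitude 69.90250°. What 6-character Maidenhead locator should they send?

MR48wp

Shift to the Maidenhead origin (180°W, 90°S): lon 249.9025, lat 178.6557.
Field: lon ⌊249.9025/20⌋ = 12 → M; lat ⌊178.6557/10⌋ = 17 → R.
Square: lon ⌊9.9025/2⌋ = 4; lat ⌊8.6557/1⌋ = 8.
Subsquare: lon ⌊1.9025/0.0833333⌋ = 22 → w; lat ⌊0.6557/0.0416667⌋ = 15 → p.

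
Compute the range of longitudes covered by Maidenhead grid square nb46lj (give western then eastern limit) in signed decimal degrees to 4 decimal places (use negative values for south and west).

88.9167, 89.0000

Field N=13, B=1: +13·20° lon, +1·10° lat → SW at lon 80°, lat -80°.
Square 4, 6: +4·2° lon, +6·1° lat → SW at lon 88°, lat -74°.
Subsquare l=11, j=9: +11·0.0833333° lon, +9·0.0416667° lat → SW at lon 88.9167°, lat -73.625°.
Cell spans 0.0833333° lon × 0.0416667° lat.
west 88.9167, east 89.0000.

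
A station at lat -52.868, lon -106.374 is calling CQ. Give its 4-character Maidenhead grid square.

Add 180° to longitude and 90° to latitude: 73.63, 37.13.
Field (20°×10°, letters A–R): lon ⌊73.63/20⌋ = 3 → D; lat ⌊37.13/10⌋ = 3 → D.
Square (2°×1°, digits 0–9): lon ⌊13.63/2⌋ = 6; lat ⌊7.13/1⌋ = 7.

DD67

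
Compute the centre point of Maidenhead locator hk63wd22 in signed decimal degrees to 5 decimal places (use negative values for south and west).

Field H=7, K=10: +7·20° lon, +10·10° lat → SW at lon -40°, lat 10°.
Square 6, 3: +6·2° lon, +3·1° lat → SW at lon -28°, lat 13°.
Subsquare w=22, d=3: +22·0.0833333° lon, +3·0.0416667° lat → SW at lon -26.1667°, lat 13.125°.
Extended square 2, 2: +2·0.00833333° lon, +2·0.00416667° lat → SW at lon -26.15°, lat 13.1333°.
Cell spans 0.00833333° lon × 0.00416667° lat. Centre is SW corner plus half of each.
latitude 13.13542, longitude -26.14583.

13.13542, -26.14583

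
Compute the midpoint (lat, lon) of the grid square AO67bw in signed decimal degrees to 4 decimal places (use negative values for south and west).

57.9375, -167.8750

Field A=0, O=14: +0·20° lon, +14·10° lat → SW at lon -180°, lat 50°.
Square 6, 7: +6·2° lon, +7·1° lat → SW at lon -168°, lat 57°.
Subsquare b=1, w=22: +1·0.0833333° lon, +22·0.0416667° lat → SW at lon -167.917°, lat 57.9167°.
Cell spans 0.0833333° lon × 0.0416667° lat. Centre is SW corner plus half of each.
latitude 57.9375, longitude -167.8750.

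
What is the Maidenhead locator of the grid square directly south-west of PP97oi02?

PP97ni91

Longitude extended square 0; −1 → -1, wraps to 9, carry into subsquare.
Longitude subsquare o = 14; −1 → 13 = n.
Latitude extended square 2; −1 → 1.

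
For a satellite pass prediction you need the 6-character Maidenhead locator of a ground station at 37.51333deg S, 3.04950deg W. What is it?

IF82ll

Offset from 180°W / 90°S: lon 176.9505°, lat 52.4867°.
Field: 176.9505/20 → 8 → I, 52.4867/10 → 5 → F; chars IF.
Square: 16.9505/2 → 8, 2.4867/1 → 2; chars 82.
Subsquare: 0.9505/0.0833333 → 11 → l, 0.4867/0.0416667 → 11 → l; chars ll.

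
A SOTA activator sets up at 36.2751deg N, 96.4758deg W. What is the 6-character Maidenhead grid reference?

EM16sg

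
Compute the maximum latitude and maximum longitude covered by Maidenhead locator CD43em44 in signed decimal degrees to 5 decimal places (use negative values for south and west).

-56.47917, -131.62500

Field C=2, D=3: +2·20° lon, +3·10° lat → SW at lon -140°, lat -60°.
Square 4, 3: +4·2° lon, +3·1° lat → SW at lon -132°, lat -57°.
Subsquare e=4, m=12: +4·0.0833333° lon, +12·0.0416667° lat → SW at lon -131.667°, lat -56.5°.
Extended square 4, 4: +4·0.00833333° lon, +4·0.00416667° lat → SW at lon -131.633°, lat -56.4833°.
Cell spans 0.00833333° lon × 0.00416667° lat. NE corner is SW corner plus one full cell.
latitude -56.47917, longitude -131.62500.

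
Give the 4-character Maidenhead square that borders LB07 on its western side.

KB97

Longitude square 0; −1 → -1, wraps to 9, carry into field.
Longitude field L = 11; −1 → 10 = K.
The latitude characters are unchanged.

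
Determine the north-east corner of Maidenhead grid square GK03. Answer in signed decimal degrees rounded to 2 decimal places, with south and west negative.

14.00, -58.00

Field G=6, K=10: +6·20° lon, +10·10° lat → SW at lon -60°, lat 10°.
Square 0, 3: +0·2° lon, +3·1° lat → SW at lon -60°, lat 13°.
Cell spans 2° lon × 1° lat. NE corner is SW corner plus one full cell.
latitude 14.00, longitude -58.00.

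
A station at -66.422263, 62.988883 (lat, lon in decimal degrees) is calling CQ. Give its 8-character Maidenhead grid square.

Shift to the Maidenhead origin (180°W, 90°S): lon 242.98888, lat 23.57774.
Field: lon ⌊242.98888/20⌋ = 12 → M; lat ⌊23.57774/10⌋ = 2 → C.
Square: lon ⌊2.98888/2⌋ = 1; lat ⌊3.57774/1⌋ = 3.
Subsquare: lon ⌊0.98888/0.0833333⌋ = 11 → l; lat ⌊0.57774/0.0416667⌋ = 13 → n.
Extended square: lon ⌊0.07222/0.00833333⌋ = 8; lat ⌊0.03607/0.00416667⌋ = 8.

MC13ln88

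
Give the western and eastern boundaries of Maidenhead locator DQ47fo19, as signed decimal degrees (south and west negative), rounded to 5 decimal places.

-111.57500, -111.56667

Field D=3, Q=16: +3·20° lon, +16·10° lat → SW at lon -120°, lat 70°.
Square 4, 7: +4·2° lon, +7·1° lat → SW at lon -112°, lat 77°.
Subsquare f=5, o=14: +5·0.0833333° lon, +14·0.0416667° lat → SW at lon -111.583°, lat 77.5833°.
Extended square 1, 9: +1·0.00833333° lon, +9·0.00416667° lat → SW at lon -111.575°, lat 77.6208°.
Cell spans 0.00833333° lon × 0.00416667° lat.
west -111.57500, east -111.56667.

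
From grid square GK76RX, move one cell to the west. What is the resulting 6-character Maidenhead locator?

Longitude subsquare r = 17; −1 → 16 = q.
The latitude characters are unchanged.

GK76qx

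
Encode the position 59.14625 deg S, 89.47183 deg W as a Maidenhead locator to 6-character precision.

ED50gu

Add 180° to longitude and 90° to latitude: 90.5282, 30.8537.
Field: lon ⌊90.5282/20⌋ = 4 → E; lat ⌊30.8537/10⌋ = 3 → D.
Square: lon ⌊10.5282/2⌋ = 5; lat ⌊0.8537/1⌋ = 0.
Subsquare: lon ⌊0.5282/0.0833333⌋ = 6 → g; lat ⌊0.8537/0.0416667⌋ = 20 → u.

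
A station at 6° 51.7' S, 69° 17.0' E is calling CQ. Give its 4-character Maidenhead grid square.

MI43

Offset from 180°W / 90°S: lon 249.28°, lat 83.14°.
Field (20°×10°, letters A–R): lon ⌊249.28/20⌋ = 12 → M; lat ⌊83.14/10⌋ = 8 → I.
Square (2°×1°, digits 0–9): lon ⌊9.28/2⌋ = 4; lat ⌊3.14/1⌋ = 3.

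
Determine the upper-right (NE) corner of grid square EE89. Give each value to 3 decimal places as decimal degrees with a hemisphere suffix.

Field E=4, E=4: +4·20° lon, +4·10° lat → SW at lon -100°, lat -50°.
Square 8, 9: +8·2° lon, +9·1° lat → SW at lon -84°, lat -41°.
Cell spans 2° lon × 1° lat. NE corner is SW corner plus one full cell.
latitude 40.000° S, longitude 82.000° W.

40.000° S, 82.000° W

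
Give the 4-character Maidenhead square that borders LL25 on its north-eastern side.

LL36

Longitude square 2; +1 → 3.
Latitude square 5; +1 → 6.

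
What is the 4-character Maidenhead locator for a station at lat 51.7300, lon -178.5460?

AO01

Shift to the Maidenhead origin (180°W, 90°S): lon 1.45, lat 141.73.
Field: 1.45/20 → 0 → A, 141.73/10 → 14 → O; chars AO.
Square: 1.45/2 → 0, 1.73/1 → 1; chars 01.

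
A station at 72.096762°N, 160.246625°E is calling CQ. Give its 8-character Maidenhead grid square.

Add 180° to longitude and 90° to latitude: 340.24662, 162.09676.
Field: 340.24662/20 → 17 → R, 162.09676/10 → 16 → Q; chars RQ.
Square: 0.24662/2 → 0, 2.09676/1 → 2; chars 02.
Subsquare: 0.24662/0.0833333 → 2 → c, 0.09676/0.0416667 → 2 → c; chars cc.
Extended square: 0.07996/0.00833333 → 9, 0.01343/0.00416667 → 3; chars 93.

RQ02cc93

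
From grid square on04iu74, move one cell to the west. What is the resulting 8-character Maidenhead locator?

ON04iu64

Longitude extended square 7; −1 → 6.
The latitude characters are unchanged.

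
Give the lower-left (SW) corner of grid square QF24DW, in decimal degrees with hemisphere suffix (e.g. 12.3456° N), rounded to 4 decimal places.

35.0833° S, 144.2500° E

Field Q=16, F=5: +16·20° lon, +5·10° lat → SW at lon 140°, lat -40°.
Square 2, 4: +2·2° lon, +4·1° lat → SW at lon 144°, lat -36°.
Subsquare d=3, w=22: +3·0.0833333° lon, +22·0.0416667° lat → SW at lon 144.25°, lat -35.0833°.
latitude 35.0833° S, longitude 144.2500° E.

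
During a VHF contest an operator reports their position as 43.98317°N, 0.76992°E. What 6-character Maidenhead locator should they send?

Shift to the Maidenhead origin (180°W, 90°S): lon 180.7699, lat 133.9832.
Field: lon ⌊180.7699/20⌋ = 9 → J; lat ⌊133.9832/10⌋ = 13 → N.
Square: lon ⌊0.7699/2⌋ = 0; lat ⌊3.9832/1⌋ = 3.
Subsquare: lon ⌊0.7699/0.0833333⌋ = 9 → j; lat ⌊0.9832/0.0416667⌋ = 23 → x.

JN03jx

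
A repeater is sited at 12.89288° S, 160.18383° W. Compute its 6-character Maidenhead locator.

AH97vc

Offset from 180°W / 90°S: lon 19.8162°, lat 77.1071°.
Field: lon ⌊19.8162/20⌋ = 0 → A; lat ⌊77.1071/10⌋ = 7 → H.
Square: lon ⌊19.8162/2⌋ = 9; lat ⌊7.1071/1⌋ = 7.
Subsquare: lon ⌊1.8162/0.0833333⌋ = 21 → v; lat ⌊0.1071/0.0416667⌋ = 2 → c.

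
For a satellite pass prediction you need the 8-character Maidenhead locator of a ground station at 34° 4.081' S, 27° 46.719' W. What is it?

Offset from 180°W / 90°S: lon 152.22135°, lat 55.93198°.
Field: lon ⌊152.22135/20⌋ = 7 → H; lat ⌊55.93198/10⌋ = 5 → F.
Square: lon ⌊12.22135/2⌋ = 6; lat ⌊5.93198/1⌋ = 5.
Subsquare: lon ⌊0.22135/0.0833333⌋ = 2 → c; lat ⌊0.93198/0.0416667⌋ = 22 → w.
Extended square: lon ⌊0.05468/0.00833333⌋ = 6; lat ⌊0.01532/0.00416667⌋ = 3.

HF65cw63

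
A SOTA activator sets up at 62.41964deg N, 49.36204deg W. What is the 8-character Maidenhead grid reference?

Add 180° to longitude and 90° to latitude: 130.63796, 152.41964.
Field (20°×10°, letters A–R): lon ⌊130.63796/20⌋ = 6 → G; lat ⌊152.41964/10⌋ = 15 → P.
Square (2°×1°, digits 0–9): lon ⌊10.63796/2⌋ = 5; lat ⌊2.41964/1⌋ = 2.
Subsquare (5′×2.5′, letters a–x): lon ⌊0.63796/0.0833333⌋ = 7 → h; lat ⌊0.41964/0.0416667⌋ = 10 → k.
Extended square (30″×15″, digits 0–9): lon ⌊0.05463/0.00833333⌋ = 6; lat ⌊0.00297/0.00416667⌋ = 0.

GP52hk60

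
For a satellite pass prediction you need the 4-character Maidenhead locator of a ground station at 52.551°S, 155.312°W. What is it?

BD27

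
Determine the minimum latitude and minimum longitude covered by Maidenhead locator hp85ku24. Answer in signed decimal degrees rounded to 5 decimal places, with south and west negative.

65.85000, -23.15000

Field H=7, P=15: +7·20° lon, +15·10° lat → SW at lon -40°, lat 60°.
Square 8, 5: +8·2° lon, +5·1° lat → SW at lon -24°, lat 65°.
Subsquare k=10, u=20: +10·0.0833333° lon, +20·0.0416667° lat → SW at lon -23.1667°, lat 65.8333°.
Extended square 2, 4: +2·0.00833333° lon, +4·0.00416667° lat → SW at lon -23.15°, lat 65.85°.
latitude 65.85000, longitude -23.15000.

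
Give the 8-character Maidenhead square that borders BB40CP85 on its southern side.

BB40cp84

Latitude extended square 5; −1 → 4.
The longitude characters are unchanged.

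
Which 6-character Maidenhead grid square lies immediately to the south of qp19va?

Latitude subsquare a = 0; −1 → -1, wraps to 23 = x, carry into square.
Latitude square 9; −1 → 8.
The longitude characters are unchanged.

QP18vx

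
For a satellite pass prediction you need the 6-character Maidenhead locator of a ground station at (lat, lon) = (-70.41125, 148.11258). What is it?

QB49bo

Shift to the Maidenhead origin (180°W, 90°S): lon 328.1126, lat 19.5888.
Field (20°×10°, letters A–R): lon ⌊328.1126/20⌋ = 16 → Q; lat ⌊19.5888/10⌋ = 1 → B.
Square (2°×1°, digits 0–9): lon ⌊8.1126/2⌋ = 4; lat ⌊9.5888/1⌋ = 9.
Subsquare (5′×2.5′, letters a–x): lon ⌊0.1126/0.0833333⌋ = 1 → b; lat ⌊0.5888/0.0416667⌋ = 14 → o.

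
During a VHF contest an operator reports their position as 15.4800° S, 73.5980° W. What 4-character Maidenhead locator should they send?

FH34

Shift to the Maidenhead origin (180°W, 90°S): lon 106.40, lat 74.52.
Field: lon ⌊106.40/20⌋ = 5 → F; lat ⌊74.52/10⌋ = 7 → H.
Square: lon ⌊6.40/2⌋ = 3; lat ⌊4.52/1⌋ = 4.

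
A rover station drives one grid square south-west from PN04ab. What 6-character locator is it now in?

Longitude subsquare a = 0; −1 → -1, wraps to 23 = x, carry into square.
Longitude square 0; −1 → -1, wraps to 9, carry into field.
Longitude field P = 15; −1 → 14 = O.
Latitude subsquare b = 1; −1 → 0 = a.

ON94xa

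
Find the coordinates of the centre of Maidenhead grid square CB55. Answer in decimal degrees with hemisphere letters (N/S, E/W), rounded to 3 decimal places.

74.500° S, 129.000° W

Field C=2, B=1: +2·20° lon, +1·10° lat → SW at lon -140°, lat -80°.
Square 5, 5: +5·2° lon, +5·1° lat → SW at lon -130°, lat -75°.
Cell spans 2° lon × 1° lat. Centre is SW corner plus half of each.
latitude 74.500° S, longitude 129.000° W.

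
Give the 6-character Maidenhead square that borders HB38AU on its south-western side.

Longitude subsquare a = 0; −1 → -1, wraps to 23 = x, carry into square.
Longitude square 3; −1 → 2.
Latitude subsquare u = 20; −1 → 19 = t.

HB28xt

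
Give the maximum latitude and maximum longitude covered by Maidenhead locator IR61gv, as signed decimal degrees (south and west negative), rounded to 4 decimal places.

Field I=8, R=17: +8·20° lon, +17·10° lat → SW at lon -20°, lat 80°.
Square 6, 1: +6·2° lon, +1·1° lat → SW at lon -8°, lat 81°.
Subsquare g=6, v=21: +6·0.0833333° lon, +21·0.0416667° lat → SW at lon -7.5°, lat 81.875°.
Cell spans 0.0833333° lon × 0.0416667° lat. NE corner is SW corner plus one full cell.
latitude 81.9167, longitude -7.4167.

81.9167, -7.4167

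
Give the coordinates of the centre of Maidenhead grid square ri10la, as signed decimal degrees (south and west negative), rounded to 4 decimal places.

-9.9792, 162.9583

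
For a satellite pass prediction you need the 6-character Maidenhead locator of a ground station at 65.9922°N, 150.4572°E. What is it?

Offset from 180°W / 90°S: lon 330.4572°, lat 155.9922°.
Field: 330.4572/20 → 16 → Q, 155.9922/10 → 15 → P; chars QP.
Square: 10.4572/2 → 5, 5.9922/1 → 5; chars 55.
Subsquare: 0.4572/0.0833333 → 5 → f, 0.9922/0.0416667 → 23 → x; chars fx.

QP55fx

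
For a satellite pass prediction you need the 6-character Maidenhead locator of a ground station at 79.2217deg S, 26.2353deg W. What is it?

Add 180° to longitude and 90° to latitude: 153.7647, 10.7783.
Field (20°×10°, letters A–R): lon ⌊153.7647/20⌋ = 7 → H; lat ⌊10.7783/10⌋ = 1 → B.
Square (2°×1°, digits 0–9): lon ⌊13.7647/2⌋ = 6; lat ⌊0.7783/1⌋ = 0.
Subsquare (5′×2.5′, letters a–x): lon ⌊1.7647/0.0833333⌋ = 21 → v; lat ⌊0.7783/0.0416667⌋ = 18 → s.

HB60vs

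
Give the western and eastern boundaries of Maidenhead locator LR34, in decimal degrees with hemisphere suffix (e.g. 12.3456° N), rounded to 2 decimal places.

Field L=11, R=17: +11·20° lon, +17·10° lat → SW at lon 40°, lat 80°.
Square 3, 4: +3·2° lon, +4·1° lat → SW at lon 46°, lat 84°.
Cell spans 2° lon × 1° lat.
west 46.00° E, east 48.00° E.

46.00° E, 48.00° E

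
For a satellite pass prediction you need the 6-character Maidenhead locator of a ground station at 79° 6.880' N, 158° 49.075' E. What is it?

Offset from 180°W / 90°S: lon 338.8179°, lat 169.1147°.
Field (20°×10°, letters A–R): lon ⌊338.8179/20⌋ = 16 → Q; lat ⌊169.1147/10⌋ = 16 → Q.
Square (2°×1°, digits 0–9): lon ⌊18.8179/2⌋ = 9; lat ⌊9.1147/1⌋ = 9.
Subsquare (5′×2.5′, letters a–x): lon ⌊0.8179/0.0833333⌋ = 9 → j; lat ⌊0.1147/0.0416667⌋ = 2 → c.

QQ99jc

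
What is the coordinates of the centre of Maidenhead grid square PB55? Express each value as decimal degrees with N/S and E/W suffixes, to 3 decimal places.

74.500° S, 131.000° E

Field P=15, B=1: +15·20° lon, +1·10° lat → SW at lon 120°, lat -80°.
Square 5, 5: +5·2° lon, +5·1° lat → SW at lon 130°, lat -75°.
Cell spans 2° lon × 1° lat. Centre is SW corner plus half of each.
latitude 74.500° S, longitude 131.000° E.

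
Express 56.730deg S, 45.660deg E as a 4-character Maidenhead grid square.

Add 180° to longitude and 90° to latitude: 225.66, 33.27.
Field (20°×10°, letters A–R): 225.66/20 → 11 → L, 33.27/10 → 3 → D; chars LD.
Square (2°×1°, digits 0–9): 5.66/2 → 2, 3.27/1 → 3; chars 23.

LD23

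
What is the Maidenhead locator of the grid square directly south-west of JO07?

Longitude square 0; −1 → -1, wraps to 9, carry into field.
Longitude field J = 9; −1 → 8 = I.
Latitude square 7; −1 → 6.

IO96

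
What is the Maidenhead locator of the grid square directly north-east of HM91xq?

IM01ar

Longitude subsquare x = 23; +1 → 24, wraps to 0 = a, carry into square.
Longitude square 9; +1 → 10, wraps to 0, carry into field.
Longitude field H = 7; +1 → 8 = I.
Latitude subsquare q = 16; +1 → 17 = r.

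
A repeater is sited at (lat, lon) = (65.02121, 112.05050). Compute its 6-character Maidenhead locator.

OP65aa

Add 180° to longitude and 90° to latitude: 292.0505, 155.0212.
Field: lon ⌊292.0505/20⌋ = 14 → O; lat ⌊155.0212/10⌋ = 15 → P.
Square: lon ⌊12.0505/2⌋ = 6; lat ⌊5.0212/1⌋ = 5.
Subsquare: lon ⌊0.0505/0.0833333⌋ = 0 → a; lat ⌊0.0212/0.0416667⌋ = 0 → a.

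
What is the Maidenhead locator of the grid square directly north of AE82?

AE83

Latitude square 2; +1 → 3.
The longitude characters are unchanged.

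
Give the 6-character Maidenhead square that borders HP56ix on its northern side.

Latitude subsquare x = 23; +1 → 24, wraps to 0 = a, carry into square.
Latitude square 6; +1 → 7.
The longitude characters are unchanged.

HP57ia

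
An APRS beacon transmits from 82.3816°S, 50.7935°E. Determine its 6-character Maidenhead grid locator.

Offset from 180°W / 90°S: lon 230.7935°, lat 7.6184°.
Field: 230.7935/20 → 11 → L, 7.6184/10 → 0 → A; chars LA.
Square: 10.7935/2 → 5, 7.6184/1 → 7; chars 57.
Subsquare: 0.7935/0.0833333 → 9 → j, 0.6184/0.0416667 → 14 → o; chars jo.

LA57jo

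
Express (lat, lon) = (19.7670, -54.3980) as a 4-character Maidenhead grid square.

GK29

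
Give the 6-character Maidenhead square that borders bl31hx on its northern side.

Latitude subsquare x = 23; +1 → 24, wraps to 0 = a, carry into square.
Latitude square 1; +1 → 2.
The longitude characters are unchanged.

BL32ha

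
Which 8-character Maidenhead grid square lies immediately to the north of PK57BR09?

PK57bs00

Latitude extended square 9; +1 → 10, wraps to 0, carry into subsquare.
Latitude subsquare r = 17; +1 → 18 = s.
The longitude characters are unchanged.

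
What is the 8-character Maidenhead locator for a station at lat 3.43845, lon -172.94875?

Shift to the Maidenhead origin (180°W, 90°S): lon 7.05125, lat 93.43845.
Field: lon ⌊7.05125/20⌋ = 0 → A; lat ⌊93.43845/10⌋ = 9 → J.
Square: lon ⌊7.05125/2⌋ = 3; lat ⌊3.43845/1⌋ = 3.
Subsquare: lon ⌊1.05125/0.0833333⌋ = 12 → m; lat ⌊0.43845/0.0416667⌋ = 10 → k.
Extended square: lon ⌊0.05125/0.00833333⌋ = 6; lat ⌊0.02178/0.00416667⌋ = 5.

AJ33mk65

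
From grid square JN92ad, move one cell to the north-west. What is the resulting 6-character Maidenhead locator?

JN82xe

Longitude subsquare a = 0; −1 → -1, wraps to 23 = x, carry into square.
Longitude square 9; −1 → 8.
Latitude subsquare d = 3; +1 → 4 = e.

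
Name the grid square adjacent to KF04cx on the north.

KF05ca

Latitude subsquare x = 23; +1 → 24, wraps to 0 = a, carry into square.
Latitude square 4; +1 → 5.
The longitude characters are unchanged.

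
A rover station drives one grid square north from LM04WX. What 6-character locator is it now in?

Latitude subsquare x = 23; +1 → 24, wraps to 0 = a, carry into square.
Latitude square 4; +1 → 5.
The longitude characters are unchanged.

LM05wa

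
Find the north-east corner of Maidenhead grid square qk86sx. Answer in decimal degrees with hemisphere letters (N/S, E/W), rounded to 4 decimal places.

17.0000° N, 157.5833° E

Field Q=16, K=10: +16·20° lon, +10·10° lat → SW at lon 140°, lat 10°.
Square 8, 6: +8·2° lon, +6·1° lat → SW at lon 156°, lat 16°.
Subsquare s=18, x=23: +18·0.0833333° lon, +23·0.0416667° lat → SW at lon 157.5°, lat 16.9583°.
Cell spans 0.0833333° lon × 0.0416667° lat. NE corner is SW corner plus one full cell.
latitude 17.0000° N, longitude 157.5833° E.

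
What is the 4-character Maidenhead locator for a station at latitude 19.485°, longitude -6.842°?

IK69

Offset from 180°W / 90°S: lon 173.16°, lat 109.48°.
Field: lon ⌊173.16/20⌋ = 8 → I; lat ⌊109.48/10⌋ = 10 → K.
Square: lon ⌊13.16/2⌋ = 6; lat ⌊9.48/1⌋ = 9.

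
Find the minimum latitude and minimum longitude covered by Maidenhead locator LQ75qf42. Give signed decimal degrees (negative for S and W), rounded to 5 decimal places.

75.21667, 55.36667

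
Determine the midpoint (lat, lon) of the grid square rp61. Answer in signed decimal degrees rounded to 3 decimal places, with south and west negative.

61.500, 173.000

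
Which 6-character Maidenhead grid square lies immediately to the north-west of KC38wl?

Longitude subsquare w = 22; −1 → 21 = v.
Latitude subsquare l = 11; +1 → 12 = m.

KC38vm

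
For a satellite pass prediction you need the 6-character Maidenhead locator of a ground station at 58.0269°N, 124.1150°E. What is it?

PO28ba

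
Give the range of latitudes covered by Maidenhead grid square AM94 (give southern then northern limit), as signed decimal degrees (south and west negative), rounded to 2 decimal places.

Field A=0, M=12: +0·20° lon, +12·10° lat → SW at lon -180°, lat 30°.
Square 9, 4: +9·2° lon, +4·1° lat → SW at lon -162°, lat 34°.
Cell spans 2° lon × 1° lat.
south 34.00, north 35.00.

34.00, 35.00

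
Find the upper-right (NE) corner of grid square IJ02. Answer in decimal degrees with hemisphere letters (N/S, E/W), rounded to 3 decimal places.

3.000° N, 18.000° W

Field I=8, J=9: +8·20° lon, +9·10° lat → SW at lon -20°, lat 0°.
Square 0, 2: +0·2° lon, +2·1° lat → SW at lon -20°, lat 2°.
Cell spans 2° lon × 1° lat. NE corner is SW corner plus one full cell.
latitude 3.000° N, longitude 18.000° W.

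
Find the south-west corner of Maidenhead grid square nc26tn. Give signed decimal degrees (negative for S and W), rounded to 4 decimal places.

Field N=13, C=2: +13·20° lon, +2·10° lat → SW at lon 80°, lat -70°.
Square 2, 6: +2·2° lon, +6·1° lat → SW at lon 84°, lat -64°.
Subsquare t=19, n=13: +19·0.0833333° lon, +13·0.0416667° lat → SW at lon 85.5833°, lat -63.4583°.
latitude -63.4583, longitude 85.5833.

-63.4583, 85.5833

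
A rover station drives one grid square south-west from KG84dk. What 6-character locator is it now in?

KG84cj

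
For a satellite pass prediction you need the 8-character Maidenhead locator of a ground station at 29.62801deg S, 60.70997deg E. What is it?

MG00ii59

Offset from 180°W / 90°S: lon 240.70997°, lat 60.37199°.
Field: 240.70997/20 → 12 → M, 60.37199/10 → 6 → G; chars MG.
Square: 0.70997/2 → 0, 0.37199/1 → 0; chars 00.
Subsquare: 0.70997/0.0833333 → 8 → i, 0.37199/0.0416667 → 8 → i; chars ii.
Extended square: 0.04330/0.00833333 → 5, 0.03866/0.00416667 → 9; chars 59.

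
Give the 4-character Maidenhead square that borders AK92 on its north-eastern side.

Longitude square 9; +1 → 10, wraps to 0, carry into field.
Longitude field A = 0; +1 → 1 = B.
Latitude square 2; +1 → 3.

BK03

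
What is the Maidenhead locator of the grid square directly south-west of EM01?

Longitude square 0; −1 → -1, wraps to 9, carry into field.
Longitude field E = 4; −1 → 3 = D.
Latitude square 1; −1 → 0.

DM90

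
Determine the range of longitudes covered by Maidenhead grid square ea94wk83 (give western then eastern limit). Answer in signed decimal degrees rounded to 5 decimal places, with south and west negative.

Field E=4, A=0: +4·20° lon, +0·10° lat → SW at lon -100°, lat -90°.
Square 9, 4: +9·2° lon, +4·1° lat → SW at lon -82°, lat -86°.
Subsquare w=22, k=10: +22·0.0833333° lon, +10·0.0416667° lat → SW at lon -80.1667°, lat -85.5833°.
Extended square 8, 3: +8·0.00833333° lon, +3·0.00416667° lat → SW at lon -80.1°, lat -85.5708°.
Cell spans 0.00833333° lon × 0.00416667° lat.
west -80.10000, east -80.09167.

-80.10000, -80.09167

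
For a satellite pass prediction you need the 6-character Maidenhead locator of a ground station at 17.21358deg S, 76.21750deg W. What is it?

Add 180° to longitude and 90° to latitude: 103.7825, 72.7864.
Field (20°×10°, letters A–R): lon ⌊103.7825/20⌋ = 5 → F; lat ⌊72.7864/10⌋ = 7 → H.
Square (2°×1°, digits 0–9): lon ⌊3.7825/2⌋ = 1; lat ⌊2.7864/1⌋ = 2.
Subsquare (5′×2.5′, letters a–x): lon ⌊1.7825/0.0833333⌋ = 21 → v; lat ⌊0.7864/0.0416667⌋ = 18 → s.

FH12vs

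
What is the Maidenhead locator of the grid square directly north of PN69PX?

PO60pa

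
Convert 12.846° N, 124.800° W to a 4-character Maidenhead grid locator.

Offset from 180°W / 90°S: lon 55.20°, lat 102.85°.
Field: lon ⌊55.20/20⌋ = 2 → C; lat ⌊102.85/10⌋ = 10 → K.
Square: lon ⌊15.20/2⌋ = 7; lat ⌊2.85/1⌋ = 2.

CK72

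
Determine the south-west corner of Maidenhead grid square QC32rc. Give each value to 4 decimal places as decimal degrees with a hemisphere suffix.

Field Q=16, C=2: +16·20° lon, +2·10° lat → SW at lon 140°, lat -70°.
Square 3, 2: +3·2° lon, +2·1° lat → SW at lon 146°, lat -68°.
Subsquare r=17, c=2: +17·0.0833333° lon, +2·0.0416667° lat → SW at lon 147.417°, lat -67.9167°.
latitude 67.9167° S, longitude 147.4167° E.

67.9167° S, 147.4167° E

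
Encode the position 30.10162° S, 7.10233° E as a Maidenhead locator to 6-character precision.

JF39nv

Offset from 180°W / 90°S: lon 187.1023°, lat 59.8984°.
Field: 187.1023/20 → 9 → J, 59.8984/10 → 5 → F; chars JF.
Square: 7.1023/2 → 3, 9.8984/1 → 9; chars 39.
Subsquare: 1.1023/0.0833333 → 13 → n, 0.8984/0.0416667 → 21 → v; chars nv.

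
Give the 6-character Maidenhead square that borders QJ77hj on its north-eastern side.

QJ77ik

Longitude subsquare h = 7; +1 → 8 = i.
Latitude subsquare j = 9; +1 → 10 = k.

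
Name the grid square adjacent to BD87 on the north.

Latitude square 7; +1 → 8.
The longitude characters are unchanged.

BD88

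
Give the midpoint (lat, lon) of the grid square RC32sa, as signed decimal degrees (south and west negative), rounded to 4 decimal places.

-67.9792, 167.5417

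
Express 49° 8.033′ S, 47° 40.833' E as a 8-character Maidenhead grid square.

LE30uu17

Offset from 180°W / 90°S: lon 227.68055°, lat 40.86612°.
Field (20°×10°, letters A–R): lon ⌊227.68055/20⌋ = 11 → L; lat ⌊40.86612/10⌋ = 4 → E.
Square (2°×1°, digits 0–9): lon ⌊7.68055/2⌋ = 3; lat ⌊0.86612/1⌋ = 0.
Subsquare (5′×2.5′, letters a–x): lon ⌊1.68055/0.0833333⌋ = 20 → u; lat ⌊0.86612/0.0416667⌋ = 20 → u.
Extended square (30″×15″, digits 0–9): lon ⌊0.01388/0.00833333⌋ = 1; lat ⌊0.03278/0.00416667⌋ = 7.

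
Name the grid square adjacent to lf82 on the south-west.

LF71

Longitude square 8; −1 → 7.
Latitude square 2; −1 → 1.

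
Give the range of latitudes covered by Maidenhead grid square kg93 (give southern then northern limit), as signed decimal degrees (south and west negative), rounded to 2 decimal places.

-27.00, -26.00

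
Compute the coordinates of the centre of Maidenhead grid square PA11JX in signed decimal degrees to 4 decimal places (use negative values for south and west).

-88.0208, 122.7917

Field P=15, A=0: +15·20° lon, +0·10° lat → SW at lon 120°, lat -90°.
Square 1, 1: +1·2° lon, +1·1° lat → SW at lon 122°, lat -89°.
Subsquare j=9, x=23: +9·0.0833333° lon, +23·0.0416667° lat → SW at lon 122.75°, lat -88.0417°.
Cell spans 0.0833333° lon × 0.0416667° lat. Centre is SW corner plus half of each.
latitude -88.0208, longitude 122.7917.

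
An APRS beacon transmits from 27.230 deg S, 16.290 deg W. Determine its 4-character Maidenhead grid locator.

IG12

Add 180° to longitude and 90° to latitude: 163.71, 62.77.
Field (20°×10°, letters A–R): 163.71/20 → 8 → I, 62.77/10 → 6 → G; chars IG.
Square (2°×1°, digits 0–9): 3.71/2 → 1, 2.77/1 → 2; chars 12.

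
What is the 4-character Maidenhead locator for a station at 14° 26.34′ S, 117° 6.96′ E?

Offset from 180°W / 90°S: lon 297.12°, lat 75.56°.
Field: lon ⌊297.12/20⌋ = 14 → O; lat ⌊75.56/10⌋ = 7 → H.
Square: lon ⌊17.12/2⌋ = 8; lat ⌊5.56/1⌋ = 5.

OH85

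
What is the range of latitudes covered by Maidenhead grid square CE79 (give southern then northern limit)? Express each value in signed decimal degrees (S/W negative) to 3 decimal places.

-41.000, -40.000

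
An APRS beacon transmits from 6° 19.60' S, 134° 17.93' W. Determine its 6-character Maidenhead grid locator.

CI23uq

Offset from 180°W / 90°S: lon 45.7012°, lat 83.6733°.
Field: lon ⌊45.7012/20⌋ = 2 → C; lat ⌊83.6733/10⌋ = 8 → I.
Square: lon ⌊5.7012/2⌋ = 2; lat ⌊3.6733/1⌋ = 3.
Subsquare: lon ⌊1.7012/0.0833333⌋ = 20 → u; lat ⌊0.6733/0.0416667⌋ = 16 → q.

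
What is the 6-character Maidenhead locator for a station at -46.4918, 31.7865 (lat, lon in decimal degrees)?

KE53vm

Add 180° to longitude and 90° to latitude: 211.7865, 43.5082.
Field (20°×10°, letters A–R): lon ⌊211.7865/20⌋ = 10 → K; lat ⌊43.5082/10⌋ = 4 → E.
Square (2°×1°, digits 0–9): lon ⌊11.7865/2⌋ = 5; lat ⌊3.5082/1⌋ = 3.
Subsquare (5′×2.5′, letters a–x): lon ⌊1.7865/0.0833333⌋ = 21 → v; lat ⌊0.5082/0.0416667⌋ = 12 → m.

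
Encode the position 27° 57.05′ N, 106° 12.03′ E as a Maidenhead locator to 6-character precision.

OL37cw

Shift to the Maidenhead origin (180°W, 90°S): lon 286.2005, lat 117.9508.
Field: lon ⌊286.2005/20⌋ = 14 → O; lat ⌊117.9508/10⌋ = 11 → L.
Square: lon ⌊6.2005/2⌋ = 3; lat ⌊7.9508/1⌋ = 7.
Subsquare: lon ⌊0.2005/0.0833333⌋ = 2 → c; lat ⌊0.9508/0.0416667⌋ = 22 → w.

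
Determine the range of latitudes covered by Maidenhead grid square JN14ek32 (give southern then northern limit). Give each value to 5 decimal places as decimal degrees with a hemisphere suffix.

Field J=9, N=13: +9·20° lon, +13·10° lat → SW at lon 0°, lat 40°.
Square 1, 4: +1·2° lon, +4·1° lat → SW at lon 2°, lat 44°.
Subsquare e=4, k=10: +4·0.0833333° lon, +10·0.0416667° lat → SW at lon 2.33333°, lat 44.4167°.
Extended square 3, 2: +3·0.00833333° lon, +2·0.00416667° lat → SW at lon 2.35833°, lat 44.425°.
Cell spans 0.00833333° lon × 0.00416667° lat.
south 44.42500° N, north 44.42917° N.

44.42500° N, 44.42917° N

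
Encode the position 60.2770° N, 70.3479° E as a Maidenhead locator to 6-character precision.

MP50eg

Offset from 180°W / 90°S: lon 250.3479°, lat 150.2770°.
Field: 250.3479/20 → 12 → M, 150.2770/10 → 15 → P; chars MP.
Square: 10.3479/2 → 5, 0.2770/1 → 0; chars 50.
Subsquare: 0.3479/0.0833333 → 4 → e, 0.2770/0.0416667 → 6 → g; chars eg.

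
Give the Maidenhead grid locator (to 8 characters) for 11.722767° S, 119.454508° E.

OH98rg46

Offset from 180°W / 90°S: lon 299.45451°, lat 78.27723°.
Field: 299.45451/20 → 14 → O, 78.27723/10 → 7 → H; chars OH.
Square: 19.45451/2 → 9, 8.27723/1 → 8; chars 98.
Subsquare: 1.45451/0.0833333 → 17 → r, 0.27723/0.0416667 → 6 → g; chars rg.
Extended square: 0.03784/0.00833333 → 4, 0.02723/0.00416667 → 6; chars 46.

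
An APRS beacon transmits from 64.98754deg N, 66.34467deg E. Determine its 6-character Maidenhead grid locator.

MP34ex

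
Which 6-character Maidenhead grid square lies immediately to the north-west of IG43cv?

Longitude subsquare c = 2; −1 → 1 = b.
Latitude subsquare v = 21; +1 → 22 = w.

IG43bw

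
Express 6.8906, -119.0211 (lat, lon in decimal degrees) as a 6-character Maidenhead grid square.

Shift to the Maidenhead origin (180°W, 90°S): lon 60.9789, lat 96.8906.
Field: lon ⌊60.9789/20⌋ = 3 → D; lat ⌊96.8906/10⌋ = 9 → J.
Square: lon ⌊0.9789/2⌋ = 0; lat ⌊6.8906/1⌋ = 6.
Subsquare: lon ⌊0.9789/0.0833333⌋ = 11 → l; lat ⌊0.8906/0.0416667⌋ = 21 → v.

DJ06lv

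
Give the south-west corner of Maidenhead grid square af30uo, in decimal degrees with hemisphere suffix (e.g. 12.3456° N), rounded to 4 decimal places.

39.4167° S, 172.3333° W

Field A=0, F=5: +0·20° lon, +5·10° lat → SW at lon -180°, lat -40°.
Square 3, 0: +3·2° lon, +0·1° lat → SW at lon -174°, lat -40°.
Subsquare u=20, o=14: +20·0.0833333° lon, +14·0.0416667° lat → SW at lon -172.333°, lat -39.4167°.
latitude 39.4167° S, longitude 172.3333° W.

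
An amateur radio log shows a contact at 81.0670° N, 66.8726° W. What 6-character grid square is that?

FR61nb

Offset from 180°W / 90°S: lon 113.1274°, lat 171.0670°.
Field: lon ⌊113.1274/20⌋ = 5 → F; lat ⌊171.0670/10⌋ = 17 → R.
Square: lon ⌊13.1274/2⌋ = 6; lat ⌊1.0670/1⌋ = 1.
Subsquare: lon ⌊1.1274/0.0833333⌋ = 13 → n; lat ⌊0.0670/0.0416667⌋ = 1 → b.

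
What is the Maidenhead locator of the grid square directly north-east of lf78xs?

LF88at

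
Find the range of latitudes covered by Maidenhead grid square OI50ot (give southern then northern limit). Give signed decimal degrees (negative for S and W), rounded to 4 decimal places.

-9.2083, -9.1667

Field O=14, I=8: +14·20° lon, +8·10° lat → SW at lon 100°, lat -10°.
Square 5, 0: +5·2° lon, +0·1° lat → SW at lon 110°, lat -10°.
Subsquare o=14, t=19: +14·0.0833333° lon, +19·0.0416667° lat → SW at lon 111.167°, lat -9.20833°.
Cell spans 0.0833333° lon × 0.0416667° lat.
south -9.2083, north -9.1667.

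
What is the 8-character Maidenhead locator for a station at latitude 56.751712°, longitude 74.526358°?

Add 180° to longitude and 90° to latitude: 254.52636, 146.75171.
Field (20°×10°, letters A–R): 254.52636/20 → 12 → M, 146.75171/10 → 14 → O; chars MO.
Square (2°×1°, digits 0–9): 14.52636/2 → 7, 6.75171/1 → 6; chars 76.
Subsquare (5′×2.5′, letters a–x): 0.52636/0.0833333 → 6 → g, 0.75171/0.0416667 → 18 → s; chars gs.
Extended square (30″×15″, digits 0–9): 0.02636/0.00833333 → 3, 0.00171/0.00416667 → 0; chars 30.

MO76gs30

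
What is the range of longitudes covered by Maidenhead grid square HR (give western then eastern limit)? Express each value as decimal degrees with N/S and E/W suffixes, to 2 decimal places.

Field H=7, R=17: +7·20° lon, +17·10° lat → SW at lon -40°, lat 80°.
Cell spans 20° lon × 10° lat.
west 40.00° W, east 20.00° W.

40.00° W, 20.00° W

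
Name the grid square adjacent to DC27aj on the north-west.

DC17xk

Longitude subsquare a = 0; −1 → -1, wraps to 23 = x, carry into square.
Longitude square 2; −1 → 1.
Latitude subsquare j = 9; +1 → 10 = k.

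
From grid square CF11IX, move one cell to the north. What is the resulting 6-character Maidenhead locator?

CF12ia

Latitude subsquare x = 23; +1 → 24, wraps to 0 = a, carry into square.
Latitude square 1; +1 → 2.
The longitude characters are unchanged.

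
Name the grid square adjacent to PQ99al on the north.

PQ99am

Latitude subsquare l = 11; +1 → 12 = m.
The longitude characters are unchanged.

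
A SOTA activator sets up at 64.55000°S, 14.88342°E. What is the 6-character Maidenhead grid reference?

JC75kk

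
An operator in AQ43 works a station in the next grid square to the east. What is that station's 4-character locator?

Longitude square 4; +1 → 5.
The latitude characters are unchanged.

AQ53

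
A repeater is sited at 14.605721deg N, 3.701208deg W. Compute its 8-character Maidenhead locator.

Add 180° to longitude and 90° to latitude: 176.29879, 104.60572.
Field: lon ⌊176.29879/20⌋ = 8 → I; lat ⌊104.60572/10⌋ = 10 → K.
Square: lon ⌊16.29879/2⌋ = 8; lat ⌊4.60572/1⌋ = 4.
Subsquare: lon ⌊0.29879/0.0833333⌋ = 3 → d; lat ⌊0.60572/0.0416667⌋ = 14 → o.
Extended square: lon ⌊0.04879/0.00833333⌋ = 5; lat ⌊0.02239/0.00416667⌋ = 5.

IK84do55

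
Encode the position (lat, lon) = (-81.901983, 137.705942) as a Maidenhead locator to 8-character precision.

Add 180° to longitude and 90° to latitude: 317.70594, 8.09802.
Field (20°×10°, letters A–R): lon ⌊317.70594/20⌋ = 15 → P; lat ⌊8.09802/10⌋ = 0 → A.
Square (2°×1°, digits 0–9): lon ⌊17.70594/2⌋ = 8; lat ⌊8.09802/1⌋ = 8.
Subsquare (5′×2.5′, letters a–x): lon ⌊1.70594/0.0833333⌋ = 20 → u; lat ⌊0.09802/0.0416667⌋ = 2 → c.
Extended square (30″×15″, digits 0–9): lon ⌊0.03928/0.00833333⌋ = 4; lat ⌊0.01468/0.00416667⌋ = 3.

PA88uc43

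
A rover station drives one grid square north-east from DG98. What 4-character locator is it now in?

Longitude square 9; +1 → 10, wraps to 0, carry into field.
Longitude field D = 3; +1 → 4 = E.
Latitude square 8; +1 → 9.

EG09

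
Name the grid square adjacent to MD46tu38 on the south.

Latitude extended square 8; −1 → 7.
The longitude characters are unchanged.

MD46tu37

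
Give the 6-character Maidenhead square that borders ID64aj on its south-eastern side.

ID64bi

Longitude subsquare a = 0; +1 → 1 = b.
Latitude subsquare j = 9; −1 → 8 = i.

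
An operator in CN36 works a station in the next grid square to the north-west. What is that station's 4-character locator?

CN27

Longitude square 3; −1 → 2.
Latitude square 6; +1 → 7.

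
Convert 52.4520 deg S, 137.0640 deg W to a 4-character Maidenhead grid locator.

CD17

Shift to the Maidenhead origin (180°W, 90°S): lon 42.94, lat 37.55.
Field: lon ⌊42.94/20⌋ = 2 → C; lat ⌊37.55/10⌋ = 3 → D.
Square: lon ⌊2.94/2⌋ = 1; lat ⌊7.55/1⌋ = 7.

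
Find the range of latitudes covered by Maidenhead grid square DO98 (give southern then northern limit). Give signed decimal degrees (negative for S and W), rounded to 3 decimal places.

58.000, 59.000

Field D=3, O=14: +3·20° lon, +14·10° lat → SW at lon -120°, lat 50°.
Square 9, 8: +9·2° lon, +8·1° lat → SW at lon -102°, lat 58°.
Cell spans 2° lon × 1° lat.
south 58.000, north 59.000.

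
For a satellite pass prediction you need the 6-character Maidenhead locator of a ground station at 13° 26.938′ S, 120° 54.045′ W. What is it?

Offset from 180°W / 90°S: lon 59.0992°, lat 76.5510°.
Field: lon ⌊59.0992/20⌋ = 2 → C; lat ⌊76.5510/10⌋ = 7 → H.
Square: lon ⌊19.0992/2⌋ = 9; lat ⌊6.5510/1⌋ = 6.
Subsquare: lon ⌊1.0992/0.0833333⌋ = 13 → n; lat ⌊0.5510/0.0416667⌋ = 13 → n.

CH96nn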